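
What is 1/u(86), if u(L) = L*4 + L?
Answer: 1/430 ≈ 0.0023256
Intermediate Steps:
u(L) = 5*L (u(L) = 4*L + L = 5*L)
1/u(86) = 1/(5*86) = 1/430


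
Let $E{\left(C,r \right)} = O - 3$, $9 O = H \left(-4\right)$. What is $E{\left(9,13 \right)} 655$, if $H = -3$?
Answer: $- \frac{3275}{3} \approx -1091.7$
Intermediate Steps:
$O = \frac{4}{3}$ ($O = \frac{\left(-3\right) \left(-4\right)}{9} = \frac{1}{9} \cdot 12 = \frac{4}{3} \approx 1.3333$)
$E{\left(C,r \right)} = - \frac{5}{3}$ ($E{\left(C,r \right)} = \frac{4}{3} - 3 = - \frac{5}{3}$)
$E{\left(9,13 \right)} 655 = \left(- \frac{5}{3}\right) 655 = - \frac{3275}{3}$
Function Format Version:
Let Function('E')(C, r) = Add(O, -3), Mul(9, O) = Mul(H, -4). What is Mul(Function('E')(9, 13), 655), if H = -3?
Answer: Rational(-3275, 3) ≈ -1091.7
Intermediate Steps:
O = Rational(4, 3) (O = Mul(Rational(1, 9), Mul(-3, -4)) = Mul(Rational(1, 9), 12) = Rational(4, 3) ≈ 1.3333)
Function('E')(C, r) = Rational(-5, 3) (Function('E')(C, r) = Add(Rational(4, 3), -3) = Rational(-5, 3))
Mul(Function('E')(9, 13), 655) = Mul(Rational(-5, 3), 655) = Rational(-3275, 3)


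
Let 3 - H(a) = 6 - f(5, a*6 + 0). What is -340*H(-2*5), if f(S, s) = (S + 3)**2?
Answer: -20740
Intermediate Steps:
f(S, s) = (3 + S)**2
H(a) = 61 (H(a) = 3 - (6 - (3 + 5)**2) = 3 - (6 - 1*8**2) = 3 - (6 - 1*64) = 3 - (6 - 64) = 3 - 1*(-58) = 3 + 58 = 61)
-340*H(-2*5) = -340*61 = -20740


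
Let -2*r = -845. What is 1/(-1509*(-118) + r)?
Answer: 2/356969 ≈ 5.6027e-6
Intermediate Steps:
r = 845/2 (r = -½*(-845) = 845/2 ≈ 422.50)
1/(-1509*(-118) + r) = 1/(-1509*(-118) + 845/2) = 1/(178062 + 845/2) = 1/(356969/2) = 2/356969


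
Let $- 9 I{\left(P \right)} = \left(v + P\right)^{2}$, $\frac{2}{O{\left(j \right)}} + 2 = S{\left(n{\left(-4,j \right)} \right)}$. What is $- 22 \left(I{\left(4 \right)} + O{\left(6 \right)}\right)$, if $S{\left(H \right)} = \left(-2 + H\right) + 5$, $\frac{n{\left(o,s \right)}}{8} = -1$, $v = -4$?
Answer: $\frac{44}{7} \approx 6.2857$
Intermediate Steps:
$n{\left(o,s \right)} = -8$ ($n{\left(o,s \right)} = 8 \left(-1\right) = -8$)
$S{\left(H \right)} = 3 + H$
$O{\left(j \right)} = - \frac{2}{7}$ ($O{\left(j \right)} = \frac{2}{-2 + \left(3 - 8\right)} = \frac{2}{-2 - 5} = \frac{2}{-7} = 2 \left(- \frac{1}{7}\right) = - \frac{2}{7}$)
$I{\left(P \right)} = - \frac{\left(-4 + P\right)^{2}}{9}$
$- 22 \left(I{\left(4 \right)} + O{\left(6 \right)}\right) = - 22 \left(- \frac{\left(-4 + 4\right)^{2}}{9} - \frac{2}{7}\right) = - 22 \left(- \frac{0^{2}}{9} - \frac{2}{7}\right) = - 22 \left(\left(- \frac{1}{9}\right) 0 - \frac{2}{7}\right) = - 22 \left(0 - \frac{2}{7}\right) = \left(-22\right) \left(- \frac{2}{7}\right) = \frac{44}{7}$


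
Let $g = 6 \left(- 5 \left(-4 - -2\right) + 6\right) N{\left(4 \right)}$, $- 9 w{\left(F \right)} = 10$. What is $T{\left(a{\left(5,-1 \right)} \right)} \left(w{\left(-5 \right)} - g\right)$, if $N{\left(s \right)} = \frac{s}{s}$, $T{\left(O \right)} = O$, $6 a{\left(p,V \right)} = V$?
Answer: $\frac{437}{27} \approx 16.185$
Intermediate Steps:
$a{\left(p,V \right)} = \frac{V}{6}$
$w{\left(F \right)} = - \frac{10}{9}$ ($w{\left(F \right)} = \left(- \frac{1}{9}\right) 10 = - \frac{10}{9}$)
$N{\left(s \right)} = 1$
$g = 96$ ($g = 6 \left(- 5 \left(-4 - -2\right) + 6\right) 1 = 6 \left(- 5 \left(-4 + 2\right) + 6\right) 1 = 6 \left(\left(-5\right) \left(-2\right) + 6\right) 1 = 6 \left(10 + 6\right) 1 = 6 \cdot 16 \cdot 1 = 96 \cdot 1 = 96$)
$T{\left(a{\left(5,-1 \right)} \right)} \left(w{\left(-5 \right)} - g\right) = \frac{1}{6} \left(-1\right) \left(- \frac{10}{9} - 96\right) = - \frac{- \frac{10}{9} - 96}{6} = \left(- \frac{1}{6}\right) \left(- \frac{874}{9}\right) = \frac{437}{27}$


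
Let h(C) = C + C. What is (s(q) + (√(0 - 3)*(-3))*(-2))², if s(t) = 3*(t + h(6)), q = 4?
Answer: 2196 + 576*I*√3 ≈ 2196.0 + 997.66*I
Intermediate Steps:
h(C) = 2*C
s(t) = 36 + 3*t (s(t) = 3*(t + 2*6) = 3*(t + 12) = 3*(12 + t) = 36 + 3*t)
(s(q) + (√(0 - 3)*(-3))*(-2))² = ((36 + 3*4) + (√(0 - 3)*(-3))*(-2))² = ((36 + 12) + (√(-3)*(-3))*(-2))² = (48 + ((I*√3)*(-3))*(-2))² = (48 - 3*I*√3*(-2))² = (48 + 6*I*√3)²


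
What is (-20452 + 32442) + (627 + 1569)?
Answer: 14186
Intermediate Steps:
(-20452 + 32442) + (627 + 1569) = 11990 + 2196 = 14186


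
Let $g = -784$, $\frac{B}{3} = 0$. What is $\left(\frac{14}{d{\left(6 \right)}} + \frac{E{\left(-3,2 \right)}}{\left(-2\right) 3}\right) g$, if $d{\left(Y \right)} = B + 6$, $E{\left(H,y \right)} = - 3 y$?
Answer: $- \frac{7840}{3} \approx -2613.3$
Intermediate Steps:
$B = 0$ ($B = 3 \cdot 0 = 0$)
$d{\left(Y \right)} = 6$ ($d{\left(Y \right)} = 0 + 6 = 6$)
$\left(\frac{14}{d{\left(6 \right)}} + \frac{E{\left(-3,2 \right)}}{\left(-2\right) 3}\right) g = \left(\frac{14}{6} + \frac{\left(-3\right) 2}{\left(-2\right) 3}\right) \left(-784\right) = \left(14 \cdot \frac{1}{6} - \frac{6}{-6}\right) \left(-784\right) = \left(\frac{7}{3} - -1\right) \left(-784\right) = \left(\frac{7}{3} + 1\right) \left(-784\right) = \frac{10}{3} \left(-784\right) = - \frac{7840}{3}$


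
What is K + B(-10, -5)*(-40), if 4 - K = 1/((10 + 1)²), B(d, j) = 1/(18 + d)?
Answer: -122/121 ≈ -1.0083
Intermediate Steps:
K = 483/121 (K = 4 - 1/((10 + 1)²) = 4 - 1/(11²) = 4 - 1/121 = 483/121 ≈ 3.9917)
K + B(-10, -5)*(-40) = 483/121 - 40/(18 - 10) = 483/121 - 40/8 = 483/121 + (⅛)*(-40) = 483/121 - 5 = -122/121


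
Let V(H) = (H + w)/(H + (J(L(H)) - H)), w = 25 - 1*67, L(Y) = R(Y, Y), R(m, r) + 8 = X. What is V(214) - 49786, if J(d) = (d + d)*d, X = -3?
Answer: -6024020/121 ≈ -49785.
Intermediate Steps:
R(m, r) = -11 (R(m, r) = -8 - 3 = -11)
L(Y) = -11
J(d) = 2*d² (J(d) = (2*d)*d = 2*d²)
w = -42 (w = 25 - 67 = -42)
V(H) = -21/121 + H/242 (V(H) = (H - 42)/(H + (2*(-11)² - H)) = (-42 + H)/(H + (2*121 - H)) = (-42 + H)/(H + (242 - H)) = (-42 + H)/242 = (-42 + H)*(1/242) = -21/121 + H/242)
V(214) - 49786 = (-21/121 + (1/242)*214) - 49786 = (-21/121 + 107/121) - 49786 = 86/121 - 49786 = -6024020/121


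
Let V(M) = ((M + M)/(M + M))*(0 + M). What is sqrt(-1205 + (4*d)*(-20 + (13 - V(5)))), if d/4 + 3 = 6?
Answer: I*sqrt(1781) ≈ 42.202*I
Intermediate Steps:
d = 12 (d = -12 + 4*6 = -12 + 24 = 12)
V(M) = M (V(M) = ((2*M)/((2*M)))*M = ((2*M)*(1/(2*M)))*M = 1*M = M)
sqrt(-1205 + (4*d)*(-20 + (13 - V(5)))) = sqrt(-1205 + (4*12)*(-20 + (13 - 1*5))) = sqrt(-1205 + 48*(-20 + (13 - 5))) = sqrt(-1205 + 48*(-20 + 8)) = sqrt(-1205 + 48*(-12)) = sqrt(-1205 - 576) = sqrt(-1781) = I*sqrt(1781)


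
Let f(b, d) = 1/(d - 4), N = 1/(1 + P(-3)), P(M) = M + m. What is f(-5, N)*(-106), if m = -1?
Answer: 318/13 ≈ 24.462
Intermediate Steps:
P(M) = -1 + M (P(M) = M - 1 = -1 + M)
N = -⅓ (N = 1/(1 + (-1 - 3)) = 1/(1 - 4) = 1/(-3) = -⅓ ≈ -0.33333)
f(b, d) = 1/(-4 + d)
f(-5, N)*(-106) = -106/(-4 - ⅓) = -106/(-13/3) = -3/13*(-106) = 318/13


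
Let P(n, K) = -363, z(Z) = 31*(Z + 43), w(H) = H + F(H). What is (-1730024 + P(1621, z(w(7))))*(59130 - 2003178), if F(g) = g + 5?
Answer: 3363955386576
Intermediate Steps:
F(g) = 5 + g
w(H) = 5 + 2*H (w(H) = H + (5 + H) = 5 + 2*H)
z(Z) = 1333 + 31*Z (z(Z) = 31*(43 + Z) = 1333 + 31*Z)
(-1730024 + P(1621, z(w(7))))*(59130 - 2003178) = (-1730024 - 363)*(59130 - 2003178) = -1730387*(-1944048) = 3363955386576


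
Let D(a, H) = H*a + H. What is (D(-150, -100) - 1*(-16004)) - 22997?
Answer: 7907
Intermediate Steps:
D(a, H) = H + H*a
(D(-150, -100) - 1*(-16004)) - 22997 = (-100*(1 - 150) - 1*(-16004)) - 22997 = (-100*(-149) + 16004) - 22997 = (14900 + 16004) - 22997 = 30904 - 22997 = 7907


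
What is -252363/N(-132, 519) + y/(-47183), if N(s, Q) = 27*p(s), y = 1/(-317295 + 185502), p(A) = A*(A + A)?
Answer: -174365703588589/650095272056736 ≈ -0.26822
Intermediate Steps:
p(A) = 2*A² (p(A) = A*(2*A) = 2*A²)
y = -1/131793 (y = 1/(-131793) = -1/131793 ≈ -7.5877e-6)
N(s, Q) = 54*s² (N(s, Q) = 27*(2*s²) = 54*s²)
-252363/N(-132, 519) + y/(-47183) = -252363/(54*(-132)²) - 1/131793/(-47183) = -252363/(54*17424) - 1/131793*(-1/47183) = -252363/940896 + 1/6218389119 = -252363*1/940896 + 1/6218389119 = -84121/313632 + 1/6218389119 = -174365703588589/650095272056736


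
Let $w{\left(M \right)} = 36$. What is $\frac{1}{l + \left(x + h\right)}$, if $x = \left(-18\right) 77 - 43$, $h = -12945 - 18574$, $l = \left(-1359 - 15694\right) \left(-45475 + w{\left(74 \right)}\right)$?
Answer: $\frac{1}{774838319} \approx 1.2906 \cdot 10^{-9}$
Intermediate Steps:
$l = 774871267$ ($l = \left(-1359 - 15694\right) \left(-45475 + 36\right) = \left(-17053\right) \left(-45439\right) = 774871267$)
$h = -31519$
$x = -1429$ ($x = -1386 - 43 = -1429$)
$\frac{1}{l + \left(x + h\right)} = \frac{1}{774871267 - 32948} = \frac{1}{774838319}$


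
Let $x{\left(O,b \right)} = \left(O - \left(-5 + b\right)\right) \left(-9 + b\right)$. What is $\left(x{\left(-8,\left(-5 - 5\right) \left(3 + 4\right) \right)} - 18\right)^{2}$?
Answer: $28206721$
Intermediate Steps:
$x{\left(O,b \right)} = \left(-9 + b\right) \left(5 + O - b\right)$ ($x{\left(O,b \right)} = \left(5 + O - b\right) \left(-9 + b\right) = \left(-9 + b\right) \left(5 + O - b\right)$)
$\left(x{\left(-8,\left(-5 - 5\right) \left(3 + 4\right) \right)} - 18\right)^{2} = \left(\left(-45 - \left(\left(-5 - 5\right) \left(3 + 4\right)\right)^{2} - -72 + 14 \left(-5 - 5\right) \left(3 + 4\right) - 8 \left(-5 - 5\right) \left(3 + 4\right)\right) - 18\right)^{2} = \left(\left(-45 - \left(\left(-10\right) 7\right)^{2} + 72 + 14 \left(\left(-10\right) 7\right) - 8 \left(\left(-10\right) 7\right)\right) - 18\right)^{2} = \left(\left(-45 - \left(-70\right)^{2} + 72 + 14 \left(-70\right) - -560\right) - 18\right)^{2} = \left(\left(-45 - 4900 + 72 - 980 + 560\right) - 18\right)^{2} = \left(-5293 - 18\right)^{2} = \left(-5311\right)^{2} = 28206721$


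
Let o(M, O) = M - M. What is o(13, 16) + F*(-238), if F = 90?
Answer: -21420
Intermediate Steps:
o(M, O) = 0
o(13, 16) + F*(-238) = 0 + 90*(-238) = 0 - 21420 = -21420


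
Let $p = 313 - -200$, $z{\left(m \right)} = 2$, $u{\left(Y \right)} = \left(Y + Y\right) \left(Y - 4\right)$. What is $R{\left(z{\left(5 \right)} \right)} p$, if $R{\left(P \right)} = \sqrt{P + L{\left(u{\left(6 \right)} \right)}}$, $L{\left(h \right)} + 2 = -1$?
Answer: $513 i \approx 513.0 i$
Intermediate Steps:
$u{\left(Y \right)} = 2 Y \left(-4 + Y\right)$
$L{\left(h \right)} = -3$ ($L{\left(h \right)} = -2 - 1 = -3$)
$R{\left(P \right)} = \sqrt{-3 + P}$ ($R{\left(P \right)} = \sqrt{P - 3} = \sqrt{-3 + P}$)
$p = 513$ ($p = 313 + 200 = 513$)
$R{\left(z{\left(5 \right)} \right)} p = \sqrt{-3 + 2} \cdot 513 = \sqrt{-1} \cdot 513 = i 513 = 513 i$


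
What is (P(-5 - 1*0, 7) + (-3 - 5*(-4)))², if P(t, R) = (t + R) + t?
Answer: 196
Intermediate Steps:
P(t, R) = R + 2*t (P(t, R) = (R + t) + t = R + 2*t)
(P(-5 - 1*0, 7) + (-3 - 5*(-4)))² = ((7 + 2*(-5 - 1*0)) + (-3 - 5*(-4)))² = ((7 + 2*(-5 + 0)) + (-3 + 20))² = ((7 + 2*(-5)) + 17)² = ((7 - 10) + 17)² = (-3 + 17)² = 14² = 196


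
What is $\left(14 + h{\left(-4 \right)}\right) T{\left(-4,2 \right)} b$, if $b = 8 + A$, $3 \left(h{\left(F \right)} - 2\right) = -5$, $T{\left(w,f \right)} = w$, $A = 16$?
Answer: $-1376$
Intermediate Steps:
$h{\left(F \right)} = \frac{1}{3}$ ($h{\left(F \right)} = 2 + \frac{1}{3} \left(-5\right) = 2 - \frac{5}{3} = \frac{1}{3}$)
$b = 24$ ($b = 8 + 16 = 24$)
$\left(14 + h{\left(-4 \right)}\right) T{\left(-4,2 \right)} b = \left(14 + \frac{1}{3}\right) \left(-4\right) 24 = \frac{43}{3} \left(-4\right) 24 = \left(- \frac{172}{3}\right) 24 = -1376$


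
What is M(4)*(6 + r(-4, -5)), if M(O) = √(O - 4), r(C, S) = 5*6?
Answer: 0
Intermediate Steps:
r(C, S) = 30
M(O) = √(-4 + O)
M(4)*(6 + r(-4, -5)) = √(-4 + 4)*(6 + 30) = √0*36 = 0*36 = 0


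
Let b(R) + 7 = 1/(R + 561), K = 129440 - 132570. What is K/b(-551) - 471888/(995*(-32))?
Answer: 64322017/137310 ≈ 468.44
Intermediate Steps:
K = -3130
b(R) = -7 + 1/(561 + R) (b(R) = -7 + 1/(R + 561) = -7 + 1/(561 + R))
K/b(-551) - 471888/(995*(-32)) = -3130*(561 - 551)/(-3926 - 7*(-551)) - 471888/(995*(-32)) = -3130*10/(-3926 + 3857) - 471888/(-31840) = -3130/((1/10)*(-69)) - 471888*(-1/31840) = -3130/(-69/10) + 29493/1990 = -3130*(-10/69) + 29493/1990 = 31300/69 + 29493/1990 = 64322017/137310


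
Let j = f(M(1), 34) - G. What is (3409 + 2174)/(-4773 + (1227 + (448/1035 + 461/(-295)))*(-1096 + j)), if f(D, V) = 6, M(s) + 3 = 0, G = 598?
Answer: -68185179/25330272425 ≈ -0.0026918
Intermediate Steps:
M(s) = -3 (M(s) = -3 + 0 = -3)
j = -592 (j = 6 - 1*598 = 6 - 598 = -592)
(3409 + 2174)/(-4773 + (1227 + (448/1035 + 461/(-295)))*(-1096 + j)) = (3409 + 2174)/(-4773 + (1227 + (448/1035 + 461/(-295)))*(-1096 - 592)) = 5583/(-4773 + (1227 + (448*(1/1035) + 461*(-1/295)))*(-1688)) = 5583/(-4773 + (1227 + (448/1035 - 461/295))*(-1688)) = 5583/(-4773 + (1227 - 13799/12213)*(-1688)) = 5583/(-4773 + (14971552/12213)*(-1688)) = 5583/(-4773 - 25271979776/12213) = 5583/(-25330272425/12213) = 5583*(-12213/25330272425) = -68185179/25330272425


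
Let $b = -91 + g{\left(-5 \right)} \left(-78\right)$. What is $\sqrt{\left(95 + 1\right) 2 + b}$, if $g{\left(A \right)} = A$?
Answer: $\sqrt{491} \approx 22.159$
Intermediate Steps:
$b = 299$ ($b = -91 - -390 = -91 + 390 = 299$)
$\sqrt{\left(95 + 1\right) 2 + b} = \sqrt{\left(95 + 1\right) 2 + 299} = \sqrt{96 \cdot 2 + 299} = \sqrt{192 + 299} = \sqrt{491}$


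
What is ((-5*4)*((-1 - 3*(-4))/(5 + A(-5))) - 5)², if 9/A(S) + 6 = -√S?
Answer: 125*(-6922*I + 2793*√5)/(-158*I + 105*√5) ≈ 3995.6 - 996.44*I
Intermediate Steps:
A(S) = 9/(-6 - √S)
((-5*4)*((-1 - 3*(-4))/(5 + A(-5))) - 5)² = ((-5*4)*((-1 - 3*(-4))/(5 - 9/(6 + √(-5)))) - 5)² = (-20*(-1 + 12)/(5 - 9/(6 + I*√5)) - 5)² = (-220/(5 - 9/(6 + I*√5)) - 5)² = (-5 - 220/(5 - 9/(6 + I*√5)))²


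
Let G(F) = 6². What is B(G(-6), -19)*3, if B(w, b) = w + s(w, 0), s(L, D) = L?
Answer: 216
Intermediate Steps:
G(F) = 36
B(w, b) = 2*w (B(w, b) = w + w = 2*w)
B(G(-6), -19)*3 = (2*36)*3 = 72*3 = 216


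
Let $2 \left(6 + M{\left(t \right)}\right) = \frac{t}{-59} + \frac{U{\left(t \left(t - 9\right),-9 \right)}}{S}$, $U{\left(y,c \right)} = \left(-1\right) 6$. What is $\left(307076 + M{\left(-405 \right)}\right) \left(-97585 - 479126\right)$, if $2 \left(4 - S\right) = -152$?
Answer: $- \frac{835877093394753}{4720} \approx -1.7709 \cdot 10^{11}$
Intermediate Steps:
$S = 80$ ($S = 4 - -76 = 4 + 76 = 80$)
$U{\left(y,c \right)} = -6$
$M{\left(t \right)} = - \frac{483}{80} - \frac{t}{118}$ ($M{\left(t \right)} = -6 + \frac{\frac{t}{-59} - \frac{6}{80}}{2} = -6 + \frac{t \left(- \frac{1}{59}\right) - \frac{3}{40}}{2} = -6 + \frac{- \frac{t}{59} - \frac{3}{40}}{2} = -6 + \frac{- \frac{3}{40} - \frac{t}{59}}{2} = -6 - \left(\frac{3}{80} + \frac{t}{118}\right) = - \frac{483}{80} - \frac{t}{118}$)
$\left(307076 + M{\left(-405 \right)}\right) \left(-97585 - 479126\right) = \left(307076 - \frac{12297}{4720}\right) \left(-97585 - 479126\right) = \left(307076 + \left(- \frac{483}{80} + \frac{405}{118}\right)\right) \left(-576711\right) = \left(307076 - \frac{12297}{4720}\right) \left(-576711\right) = \frac{1449386423}{4720} \left(-576711\right) = - \frac{835877093394753}{4720}$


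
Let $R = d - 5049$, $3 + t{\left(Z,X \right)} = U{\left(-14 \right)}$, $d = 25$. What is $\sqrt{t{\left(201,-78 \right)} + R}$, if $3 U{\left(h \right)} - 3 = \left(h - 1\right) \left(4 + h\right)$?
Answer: $4 i \sqrt{311} \approx 70.541 i$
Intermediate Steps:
$U{\left(h \right)} = 1 + \frac{\left(-1 + h\right) \left(4 + h\right)}{3}$ ($U{\left(h \right)} = 1 + \frac{\left(h - 1\right) \left(4 + h\right)}{3} = 1 + \frac{\left(-1 + h\right) \left(4 + h\right)}{3}$)
$t{\left(Z,X \right)} = 48$ ($t{\left(Z,X \right)} = -3 - \left(\frac{43}{3} - \frac{196}{3}\right) = -3 - -51 = -3 + 51 = 48$)
$R = -5024$ ($R = 25 - 5049 = -5024$)
$\sqrt{t{\left(201,-78 \right)} + R} = \sqrt{48 - 5024} = \sqrt{-4976} = 4 i \sqrt{311}$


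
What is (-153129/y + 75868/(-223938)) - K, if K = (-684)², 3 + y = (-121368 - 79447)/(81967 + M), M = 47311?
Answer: -2201542704366848/5070033837 ≈ -4.3423e+5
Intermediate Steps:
y = -588649/129278 (y = -3 + (-121368 - 79447)/(81967 + 47311) = -3 - 200815/129278 = -588649/129278 ≈ -4.5534)
K = 467856
(-153129/y + 75868/(-223938)) - K = (-153129/(-588649/129278) + 75868/(-223938)) - 1*467856 = (-153129*(-129278/588649) + 75868*(-1/223938)) - 467856 = (19796210862/588649 - 2918/8613) - 467856 = 170503046476624/5070033837 - 467856 = -2201542704366848/5070033837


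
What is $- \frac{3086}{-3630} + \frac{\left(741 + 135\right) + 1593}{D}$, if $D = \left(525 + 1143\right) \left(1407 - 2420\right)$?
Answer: $\frac{867567059}{1022258820} \approx 0.84868$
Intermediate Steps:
$D = -1689684$ ($D = 1668 \left(-1013\right) = -1689684$)
$- \frac{3086}{-3630} + \frac{\left(741 + 135\right) + 1593}{D} = - \frac{3086}{-3630} + \frac{\left(741 + 135\right) + 1593}{-1689684} = \left(-3086\right) \left(- \frac{1}{3630}\right) + \left(876 + 1593\right) \left(- \frac{1}{1689684}\right) = \frac{1543}{1815} + 2469 \left(- \frac{1}{1689684}\right) = \frac{1543}{1815} - \frac{823}{563228} = \frac{867567059}{1022258820}$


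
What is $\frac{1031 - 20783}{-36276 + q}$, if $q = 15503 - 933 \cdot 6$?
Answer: $\frac{19752}{26371} \approx 0.749$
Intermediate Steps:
$q = 9905$ ($q = 15503 - 5598 = 9905$)
$\frac{1031 - 20783}{-36276 + q} = \frac{1031 - 20783}{-36276 + 9905} = - \frac{19752}{-26371} = \left(-19752\right) \left(- \frac{1}{26371}\right) = \frac{19752}{26371}$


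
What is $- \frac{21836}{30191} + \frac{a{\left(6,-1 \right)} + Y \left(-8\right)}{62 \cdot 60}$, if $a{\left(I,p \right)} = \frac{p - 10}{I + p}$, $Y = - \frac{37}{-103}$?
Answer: $- \frac{13970765961}{19279972600} \approx -0.72463$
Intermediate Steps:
$Y = \frac{37}{103}$ ($Y = \left(-37\right) \left(- \frac{1}{103}\right) = \frac{37}{103} \approx 0.35922$)
$a{\left(I,p \right)} = \frac{-10 + p}{I + p}$
$- \frac{21836}{30191} + \frac{a{\left(6,-1 \right)} + Y \left(-8\right)}{62 \cdot 60} = - \frac{21836}{30191} + \frac{\frac{-10 - 1}{6 - 1} + \frac{37}{103} \left(-8\right)}{62 \cdot 60} = \left(-21836\right) \frac{1}{30191} + \frac{\frac{1}{5} \left(-11\right) - \frac{296}{103}}{3720} = - \frac{21836}{30191} + \left(\frac{1}{5} \left(-11\right) - \frac{296}{103}\right) \frac{1}{3720} = - \frac{21836}{30191} + \left(- \frac{11}{5} - \frac{296}{103}\right) \frac{1}{3720} = - \frac{21836}{30191} - \frac{871}{638600} = - \frac{13970765961}{19279972600}$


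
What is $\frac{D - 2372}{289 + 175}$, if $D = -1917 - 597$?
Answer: $- \frac{2443}{232} \approx -10.53$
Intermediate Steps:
$D = -2514$
$\frac{D - 2372}{289 + 175} = \frac{-2514 - 2372}{289 + 175} = - \frac{4886}{464} = \left(-4886\right) \frac{1}{464} = - \frac{2443}{232}$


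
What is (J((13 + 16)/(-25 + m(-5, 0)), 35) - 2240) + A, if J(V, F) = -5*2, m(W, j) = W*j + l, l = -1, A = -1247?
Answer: -3497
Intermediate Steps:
m(W, j) = -1 + W*j (m(W, j) = W*j - 1 = -1 + W*j)
J(V, F) = -10
(J((13 + 16)/(-25 + m(-5, 0)), 35) - 2240) + A = (-10 - 2240) - 1247 = -2250 - 1247 = -3497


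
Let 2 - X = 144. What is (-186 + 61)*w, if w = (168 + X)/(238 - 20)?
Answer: -1625/109 ≈ -14.908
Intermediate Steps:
X = -142 (X = 2 - 1*144 = 2 - 144 = -142)
w = 13/109 (w = (168 - 142)/(238 - 20) = 26/218 = 26*(1/218) = 13/109 ≈ 0.11927)
(-186 + 61)*w = (-186 + 61)*(13/109) = -125*13/109 = -1625/109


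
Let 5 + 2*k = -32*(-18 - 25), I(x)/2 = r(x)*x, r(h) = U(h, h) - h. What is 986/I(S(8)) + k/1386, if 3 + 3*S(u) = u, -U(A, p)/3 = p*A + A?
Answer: -444107/23100 ≈ -19.225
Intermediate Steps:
U(A, p) = -3*A - 3*A*p (U(A, p) = -3*(p*A + A) = -3*(A*p + A) = -3*(A + A*p) = -3*A - 3*A*p)
S(u) = -1 + u/3
r(h) = -h - 3*h*(1 + h) (r(h) = -3*h*(1 + h) - h = -h - 3*h*(1 + h))
I(x) = 2*x²*(-4 - 3*x) (I(x) = 2*((x*(-4 - 3*x))*x) = 2*(x²*(-4 - 3*x)) = 2*x²*(-4 - 3*x))
k = 1371/2 (k = -5/2 + (-32*(-18 - 25))/2 = -5/2 + (-32*(-43))/2 = -5/2 + (½)*1376 = -5/2 + 688 = 1371/2 ≈ 685.50)
986/I(S(8)) + k/1386 = 986/(((-1 + (⅓)*8)²*(-8 - 6*(-1 + (⅓)*8)))) + (1371/2)/1386 = 986/(((-1 + 8/3)²*(-8 - 6*(-1 + 8/3)))) + (1371/2)*(1/1386) = 986/(((5/3)²*(-8 - 6*5/3))) + 457/924 = 986/((25*(-8 - 10)/9)) + 457/924 = 986/(((25/9)*(-18))) + 457/924 = 986/(-50) + 457/924 = 986*(-1/50) + 457/924 = -493/25 + 457/924 = -444107/23100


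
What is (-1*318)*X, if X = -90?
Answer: 28620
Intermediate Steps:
(-1*318)*X = -1*318*(-90) = -318*(-90) = 28620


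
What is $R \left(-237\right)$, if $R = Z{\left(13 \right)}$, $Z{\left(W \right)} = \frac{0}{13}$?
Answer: $0$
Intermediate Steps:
$Z{\left(W \right)} = 0$ ($Z{\left(W \right)} = 0 \cdot \frac{1}{13} = 0$)
$R = 0$
$R \left(-237\right) = 0 \left(-237\right) = 0$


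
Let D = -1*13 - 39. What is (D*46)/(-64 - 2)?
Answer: 1196/33 ≈ 36.242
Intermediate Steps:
D = -52 (D = -13 - 39 = -52)
(D*46)/(-64 - 2) = (-52*46)/(-64 - 2) = -2392/(-66) = -2392*(-1/66) = 1196/33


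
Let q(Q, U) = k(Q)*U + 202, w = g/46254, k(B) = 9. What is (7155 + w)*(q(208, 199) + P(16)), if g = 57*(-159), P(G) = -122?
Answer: 206395190799/15418 ≈ 1.3387e+7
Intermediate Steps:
g = -9063
w = -3021/15418 (w = -9063/46254 = -9063*1/46254 = -3021/15418 ≈ -0.19594)
q(Q, U) = 202 + 9*U (q(Q, U) = 9*U + 202 = 202 + 9*U)
(7155 + w)*(q(208, 199) + P(16)) = (7155 - 3021/15418)*((202 + 9*199) - 122) = 110312769*((202 + 1791) - 122)/15418 = 110312769*(1993 - 122)/15418 = (110312769/15418)*1871 = 206395190799/15418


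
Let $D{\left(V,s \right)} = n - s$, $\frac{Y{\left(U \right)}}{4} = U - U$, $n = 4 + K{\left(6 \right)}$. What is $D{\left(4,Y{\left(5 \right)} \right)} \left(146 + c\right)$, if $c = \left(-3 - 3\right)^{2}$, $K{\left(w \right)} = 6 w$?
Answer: $7280$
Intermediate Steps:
$n = 40$ ($n = 4 + 6 \cdot 6 = 4 + 36 = 40$)
$c = 36$ ($c = \left(-6\right)^{2} = 36$)
$Y{\left(U \right)} = 0$ ($Y{\left(U \right)} = 4 \left(U - U\right) = 4 \cdot 0 = 0$)
$D{\left(V,s \right)} = 40 - s$
$D{\left(4,Y{\left(5 \right)} \right)} \left(146 + c\right) = \left(40 - 0\right) \left(146 + 36\right) = \left(40 + 0\right) 182 = 40 \cdot 182 = 7280$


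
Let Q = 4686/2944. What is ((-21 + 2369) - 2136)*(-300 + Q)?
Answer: -23280621/368 ≈ -63263.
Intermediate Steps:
Q = 2343/1472 (Q = 4686*(1/2944) = 2343/1472 ≈ 1.5917)
((-21 + 2369) - 2136)*(-300 + Q) = ((-21 + 2369) - 2136)*(-300 + 2343/1472) = (2348 - 2136)*(-439257/1472) = 212*(-439257/1472) = -23280621/368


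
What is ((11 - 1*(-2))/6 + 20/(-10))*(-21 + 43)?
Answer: 11/3 ≈ 3.6667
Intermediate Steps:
((11 - 1*(-2))/6 + 20/(-10))*(-21 + 43) = ((11 + 2)*(⅙) + 20*(-⅒))*22 = (13*(⅙) - 2)*22 = (13/6 - 2)*22 = (⅙)*22 = 11/3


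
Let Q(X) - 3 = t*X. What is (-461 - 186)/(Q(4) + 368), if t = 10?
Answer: -647/411 ≈ -1.5742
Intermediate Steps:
Q(X) = 3 + 10*X
(-461 - 186)/(Q(4) + 368) = (-461 - 186)/((3 + 10*4) + 368) = -647/((3 + 40) + 368) = -647/(43 + 368) = -647/411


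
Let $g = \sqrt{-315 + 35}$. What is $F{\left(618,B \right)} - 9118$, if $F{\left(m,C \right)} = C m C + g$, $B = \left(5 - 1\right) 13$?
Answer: $1661954 + 2 i \sqrt{70} \approx 1.662 \cdot 10^{6} + 16.733 i$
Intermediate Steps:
$B = 52$ ($B = 4 \cdot 13 = 52$)
$g = 2 i \sqrt{70}$ ($g = \sqrt{-280} = 2 i \sqrt{70} \approx 16.733 i$)
$F{\left(m,C \right)} = m C^{2} + 2 i \sqrt{70}$ ($F{\left(m,C \right)} = C m C + 2 i \sqrt{70} = m C^{2} + 2 i \sqrt{70}$)
$F{\left(618,B \right)} - 9118 = \left(618 \cdot 52^{2} + 2 i \sqrt{70}\right) - 9118 = \left(618 \cdot 2704 + 2 i \sqrt{70}\right) - 9118 = \left(1671072 + 2 i \sqrt{70}\right) - 9118 = 1661954 + 2 i \sqrt{70}$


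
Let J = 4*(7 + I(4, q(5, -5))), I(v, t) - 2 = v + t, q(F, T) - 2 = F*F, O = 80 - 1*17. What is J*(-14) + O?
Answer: -2177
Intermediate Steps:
O = 63 (O = 80 - 17 = 63)
q(F, T) = 2 + F**2 (q(F, T) = 2 + F*F = 2 + F**2)
I(v, t) = 2 + t + v (I(v, t) = 2 + (v + t) = 2 + (t + v) = 2 + t + v)
J = 160 (J = 4*(7 + (2 + (2 + 5**2) + 4)) = 4*(7 + (2 + (2 + 25) + 4)) = 4*(7 + (2 + 27 + 4)) = 4*(7 + 33) = 4*40 = 160)
J*(-14) + O = 160*(-14) + 63 = -2240 + 63 = -2177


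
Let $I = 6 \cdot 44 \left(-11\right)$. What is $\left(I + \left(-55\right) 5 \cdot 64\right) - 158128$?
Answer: $-178632$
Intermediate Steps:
$I = -2904$ ($I = 264 \left(-11\right) = -2904$)
$\left(I + \left(-55\right) 5 \cdot 64\right) - 158128 = \left(-2904 + \left(-55\right) 5 \cdot 64\right) - 158128 = \left(-2904 - 17600\right) - 158128 = -20504 - 158128 = -178632$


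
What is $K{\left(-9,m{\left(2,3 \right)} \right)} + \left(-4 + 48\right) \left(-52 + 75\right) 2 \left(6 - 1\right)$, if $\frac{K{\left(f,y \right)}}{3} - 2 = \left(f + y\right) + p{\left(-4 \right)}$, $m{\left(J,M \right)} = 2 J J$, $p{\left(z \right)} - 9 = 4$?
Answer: $10162$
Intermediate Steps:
$p{\left(z \right)} = 13$ ($p{\left(z \right)} = 9 + 4 = 13$)
$m{\left(J,M \right)} = 2 J^{2}$
$K{\left(f,y \right)} = 45 + 3 f + 3 y$ ($K{\left(f,y \right)} = 6 + 3 \left(\left(f + y\right) + 13\right) = 6 + 3 \left(13 + f + y\right) = 6 + \left(39 + 3 f + 3 y\right) = 45 + 3 f + 3 y$)
$K{\left(-9,m{\left(2,3 \right)} \right)} + \left(-4 + 48\right) \left(-52 + 75\right) 2 \left(6 - 1\right) = \left(45 + 3 \left(-9\right) + 3 \cdot 2 \cdot 2^{2}\right) + \left(-4 + 48\right) \left(-52 + 75\right) 2 \left(6 - 1\right) = \left(45 - 27 + 3 \cdot 2 \cdot 4\right) + 44 \cdot 23 \cdot 2 \cdot 5 = \left(45 - 27 + 3 \cdot 8\right) + 1012 \cdot 10 = \left(45 - 27 + 24\right) + 10120 = 42 + 10120 = 10162$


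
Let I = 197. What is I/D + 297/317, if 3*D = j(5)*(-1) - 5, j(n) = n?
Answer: -184377/3170 ≈ -58.163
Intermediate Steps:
D = -10/3 (D = (5*(-1) - 5)/3 = (-5 - 5)/3 = (1/3)*(-10) = -10/3 ≈ -3.3333)
I/D + 297/317 = 197/(-10/3) + 297/317 = 197*(-3/10) + 297*(1/317) = -591/10 + 297/317 = -184377/3170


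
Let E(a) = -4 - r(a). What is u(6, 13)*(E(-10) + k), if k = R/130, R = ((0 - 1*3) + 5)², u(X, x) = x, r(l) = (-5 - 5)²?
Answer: -6758/5 ≈ -1351.6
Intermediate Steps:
r(l) = 100 (r(l) = (-10)² = 100)
E(a) = -104 (E(a) = -4 - 1*100 = -4 - 100 = -104)
R = 4 (R = ((0 - 3) + 5)² = (-3 + 5)² = 2² = 4)
k = 2/65 (k = 4/130 = 4*(1/130) = 2/65 ≈ 0.030769)
u(6, 13)*(E(-10) + k) = 13*(-104 + 2/65) = 13*(-6758/65) = -6758/5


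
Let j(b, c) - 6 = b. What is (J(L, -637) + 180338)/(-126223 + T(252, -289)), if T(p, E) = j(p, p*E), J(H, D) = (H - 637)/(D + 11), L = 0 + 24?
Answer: -112892201/78854090 ≈ -1.4317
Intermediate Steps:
L = 24
J(H, D) = (-637 + H)/(11 + D)
j(b, c) = 6 + b
T(p, E) = 6 + p
(J(L, -637) + 180338)/(-126223 + T(252, -289)) = ((-637 + 24)/(11 - 637) + 180338)/(-126223 + (6 + 252)) = (-613/(-626) + 180338)/(-126223 + 258) = (-1/626*(-613) + 180338)/(-125965) = (613/626 + 180338)*(-1/125965) = (112892201/626)*(-1/125965) = -112892201/78854090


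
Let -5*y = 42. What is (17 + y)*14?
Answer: 602/5 ≈ 120.40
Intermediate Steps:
y = -42/5 (y = -⅕*42 = -42/5 ≈ -8.4000)
(17 + y)*14 = (17 - 42/5)*14 = (43/5)*14 = 602/5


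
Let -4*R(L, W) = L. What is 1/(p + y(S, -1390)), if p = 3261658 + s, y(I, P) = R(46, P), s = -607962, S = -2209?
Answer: 2/5307369 ≈ 3.7683e-7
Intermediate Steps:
R(L, W) = -L/4
y(I, P) = -23/2 (y(I, P) = -1/4*46 = -23/2)
p = 2653696 (p = 3261658 - 607962 = 2653696)
1/(p + y(S, -1390)) = 1/(2653696 - 23/2) = 1/(5307369/2) = 2/5307369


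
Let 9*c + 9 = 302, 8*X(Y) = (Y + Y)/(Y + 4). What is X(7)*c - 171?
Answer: -65665/396 ≈ -165.82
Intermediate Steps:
X(Y) = Y/(4*(4 + Y)) (X(Y) = ((Y + Y)/(Y + 4))/8 = ((2*Y)/(4 + Y))/8 = (2*Y/(4 + Y))/8 = Y/(4*(4 + Y)))
c = 293/9 (c = -1 + (⅑)*302 = -1 + 302/9 = 293/9 ≈ 32.556)
X(7)*c - 171 = ((¼)*7/(4 + 7))*(293/9) - 171 = ((¼)*7/11)*(293/9) - 171 = ((¼)*7*(1/11))*(293/9) - 171 = (7/44)*(293/9) - 171 = 2051/396 - 171 = -65665/396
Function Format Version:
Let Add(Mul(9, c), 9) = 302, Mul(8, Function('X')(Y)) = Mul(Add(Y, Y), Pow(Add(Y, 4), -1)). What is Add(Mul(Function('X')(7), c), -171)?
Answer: Rational(-65665, 396) ≈ -165.82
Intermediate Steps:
Function('X')(Y) = Mul(Rational(1, 4), Y, Pow(Add(4, Y), -1)) (Function('X')(Y) = Mul(Rational(1, 8), Mul(Add(Y, Y), Pow(Add(Y, 4), -1))) = Mul(Rational(1, 8), Mul(Mul(2, Y), Pow(Add(4, Y), -1))) = Mul(Rational(1, 8), Mul(2, Y, Pow(Add(4, Y), -1))) = Mul(Rational(1, 4), Y, Pow(Add(4, Y), -1)))
c = Rational(293, 9) (c = Add(-1, Mul(Rational(1, 9), 302)) = Add(-1, Rational(302, 9)) = Rational(293, 9) ≈ 32.556)
Add(Mul(Function('X')(7), c), -171) = Add(Mul(Mul(Rational(1, 4), 7, Pow(Add(4, 7), -1)), Rational(293, 9)), -171) = Add(Mul(Mul(Rational(1, 4), 7, Pow(11, -1)), Rational(293, 9)), -171) = Add(Mul(Mul(Rational(1, 4), 7, Rational(1, 11)), Rational(293, 9)), -171) = Add(Mul(Rational(7, 44), Rational(293, 9)), -171) = Add(Rational(2051, 396), -171) = Rational(-65665, 396)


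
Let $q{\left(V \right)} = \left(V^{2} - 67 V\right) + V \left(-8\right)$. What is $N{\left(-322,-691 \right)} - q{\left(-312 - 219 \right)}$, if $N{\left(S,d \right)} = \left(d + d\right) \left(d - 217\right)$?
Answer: $933070$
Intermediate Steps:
$N{\left(S,d \right)} = 2 d \left(-217 + d\right)$
$q{\left(V \right)} = V^{2} - 75 V$ ($q{\left(V \right)} = \left(V^{2} - 67 V\right) - 8 V = V^{2} - 75 V$)
$N{\left(-322,-691 \right)} - q{\left(-312 - 219 \right)} = 2 \left(-691\right) \left(-217 - 691\right) - \left(-312 - 219\right) \left(-75 - 531\right) = 2 \left(-691\right) \left(-908\right) - - 531 \left(-75 - 531\right) = 1254856 - \left(-531\right) \left(-606\right) = 1254856 - 321786 = 933070$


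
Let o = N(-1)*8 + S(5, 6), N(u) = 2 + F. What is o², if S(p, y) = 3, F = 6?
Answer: 4489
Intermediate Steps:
N(u) = 8 (N(u) = 2 + 6 = 8)
o = 67 (o = 8*8 + 3 = 64 + 3 = 67)
o² = 67² = 4489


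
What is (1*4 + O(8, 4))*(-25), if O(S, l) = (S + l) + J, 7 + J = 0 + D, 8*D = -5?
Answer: -1675/8 ≈ -209.38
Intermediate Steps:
D = -5/8 (D = (1/8)*(-5) = -5/8 ≈ -0.62500)
J = -61/8 (J = -7 + (0 - 5/8) = -7 - 5/8 = -61/8 ≈ -7.6250)
O(S, l) = -61/8 + S + l (O(S, l) = (S + l) - 61/8 = -61/8 + S + l)
(1*4 + O(8, 4))*(-25) = (1*4 + (-61/8 + 8 + 4))*(-25) = (4 + 35/8)*(-25) = (67/8)*(-25) = -1675/8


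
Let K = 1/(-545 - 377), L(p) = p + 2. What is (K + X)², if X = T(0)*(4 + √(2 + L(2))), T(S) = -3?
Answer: 168338761/850084 + 33195*√6/461 ≈ 374.41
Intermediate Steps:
L(p) = 2 + p
X = -12 - 3*√6 (X = -3*(4 + √(2 + (2 + 2))) = -3*(4 + √(2 + 4)) = -3*(4 + √6) = -12 - 3*√6 ≈ -19.348)
K = -1/922 (K = 1/(-922) = -1/922 ≈ -0.0010846)
(K + X)² = (-1/922 + (-12 - 3*√6))² = (-11065/922 - 3*√6)²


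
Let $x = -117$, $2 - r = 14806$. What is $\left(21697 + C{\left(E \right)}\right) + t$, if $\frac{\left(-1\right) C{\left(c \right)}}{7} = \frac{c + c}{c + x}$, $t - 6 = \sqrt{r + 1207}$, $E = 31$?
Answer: $\frac{933446}{43} + i \sqrt{13597} \approx 21708.0 + 116.61 i$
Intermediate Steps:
$r = -14804$ ($r = 2 - 14806 = -14804$)
$t = 6 + i \sqrt{13597}$ ($t = 6 + \sqrt{-14804 + 1207} = 6 + \sqrt{-13597} = 6 + i \sqrt{13597} \approx 6.0 + 116.61 i$)
$C{\left(c \right)} = - \frac{14 c}{-117 + c}$ ($C{\left(c \right)} = - 7 \frac{c + c}{c - 117} = - 7 \frac{2 c}{-117 + c} = - \frac{14 c}{-117 + c}$)
$\left(21697 + C{\left(E \right)}\right) + t = \left(21697 - \frac{434}{-117 + 31}\right) + \left(6 + i \sqrt{13597}\right) = \left(21697 - \frac{434}{-86}\right) + \left(6 + i \sqrt{13597}\right) = \left(21697 - 434 \left(- \frac{1}{86}\right)\right) + \left(6 + i \sqrt{13597}\right) = \left(21697 + \frac{217}{43}\right) + \left(6 + i \sqrt{13597}\right) = \frac{933188}{43} + \left(6 + i \sqrt{13597}\right) = \frac{933446}{43} + i \sqrt{13597}$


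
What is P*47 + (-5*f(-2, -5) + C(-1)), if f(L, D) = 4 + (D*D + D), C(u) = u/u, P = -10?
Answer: -589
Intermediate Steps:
C(u) = 1
f(L, D) = 4 + D + D**2 (f(L, D) = 4 + (D**2 + D) = 4 + (D + D**2) = 4 + D + D**2)
P*47 + (-5*f(-2, -5) + C(-1)) = -10*47 + (-5*(4 - 5 + (-5)**2) + 1) = -470 + (-5*(4 - 5 + 25) + 1) = -470 + (-5*24 + 1) = -470 + (-120 + 1) = -470 - 119 = -589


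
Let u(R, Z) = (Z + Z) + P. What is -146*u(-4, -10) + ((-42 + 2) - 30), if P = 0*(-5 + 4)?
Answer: 2850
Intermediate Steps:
P = 0 (P = 0*(-1) = 0)
u(R, Z) = 2*Z (u(R, Z) = (Z + Z) + 0 = 2*Z + 0 = 2*Z)
-146*u(-4, -10) + ((-42 + 2) - 30) = -292*(-10) + ((-42 + 2) - 30) = -146*(-20) + (-40 - 30) = 2920 - 70 = 2850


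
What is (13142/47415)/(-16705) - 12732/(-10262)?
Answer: 5042234750848/4064098727325 ≈ 1.2407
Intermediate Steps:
(13142/47415)/(-16705) - 12732/(-10262) = (13142*(1/47415))*(-1/16705) - 12732*(-1/10262) = (13142/47415)*(-1/16705) + 6366/5131 = -13142/792067575 + 6366/5131 = 5042234750848/4064098727325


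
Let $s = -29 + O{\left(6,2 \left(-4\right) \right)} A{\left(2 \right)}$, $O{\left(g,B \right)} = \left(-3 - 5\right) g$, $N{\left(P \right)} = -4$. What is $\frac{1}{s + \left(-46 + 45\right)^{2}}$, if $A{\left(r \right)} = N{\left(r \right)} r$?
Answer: $\frac{1}{356} \approx 0.002809$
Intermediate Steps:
$O{\left(g,B \right)} = - 8 g$
$A{\left(r \right)} = - 4 r$
$s = 355$ ($s = -29 + \left(-8\right) 6 \left(\left(-4\right) 2\right) = -29 - -384 = -29 + 384 = 355$)
$\frac{1}{s + \left(-46 + 45\right)^{2}} = \frac{1}{355 + \left(-46 + 45\right)^{2}} = \frac{1}{355 + \left(-1\right)^{2}} = \frac{1}{355 + 1} = \frac{1}{356}$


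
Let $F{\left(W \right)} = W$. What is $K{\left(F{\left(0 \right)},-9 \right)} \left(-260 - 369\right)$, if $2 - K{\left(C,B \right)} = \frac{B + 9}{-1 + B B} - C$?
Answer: $-1258$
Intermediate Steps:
$K{\left(C,B \right)} = 2 + C - \frac{9 + B}{-1 + B^{2}}$ ($K{\left(C,B \right)} = 2 - \left(\frac{B + 9}{-1 + B B} - C\right) = 2 - \left(\frac{9 + B}{-1 + B^{2}} - C\right) = 2 - \left(- C + \frac{9 + B}{-1 + B^{2}}\right) = 2 + \left(C - \frac{9 + B}{-1 + B^{2}}\right) = 2 + C - \frac{9 + B}{-1 + B^{2}}$)
$K{\left(F{\left(0 \right)},-9 \right)} \left(-260 - 369\right) = \frac{-11 - -9 - 0 + 2 \left(-9\right)^{2} + 0 \left(-9\right)^{2}}{-1 + \left(-9\right)^{2}} \left(-260 - 369\right) = \frac{-11 + 9 + 0 + 2 \cdot 81 + 0 \cdot 81}{-1 + 81} \left(-629\right) = \frac{-11 + 9 + 0 + 162 + 0}{80} \left(-629\right) = \frac{1}{80} \cdot 160 \left(-629\right) = 2 \left(-629\right) = -1258$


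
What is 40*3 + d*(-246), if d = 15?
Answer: -3570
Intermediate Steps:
40*3 + d*(-246) = 40*3 + 15*(-246) = 120 - 3690 = -3570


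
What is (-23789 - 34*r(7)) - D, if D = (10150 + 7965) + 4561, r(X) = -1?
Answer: -46431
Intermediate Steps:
D = 22676 (D = 18115 + 4561 = 22676)
(-23789 - 34*r(7)) - D = (-23789 - 34*(-1)) - 1*22676 = (-23789 + 34) - 22676 = -23755 - 22676 = -46431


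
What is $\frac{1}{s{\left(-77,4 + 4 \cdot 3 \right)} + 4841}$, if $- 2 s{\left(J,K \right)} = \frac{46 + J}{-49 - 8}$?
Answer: $\frac{114}{551843} \approx 0.00020658$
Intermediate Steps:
$s{\left(J,K \right)} = \frac{23}{57} + \frac{J}{114}$ ($s{\left(J,K \right)} = - \frac{\left(46 + J\right) \frac{1}{-49 - 8}}{2} = - \frac{\left(46 + J\right) \frac{1}{-57}}{2} = - \frac{\left(46 + J\right) \left(- \frac{1}{57}\right)}{2} = - \frac{- \frac{46}{57} - \frac{J}{57}}{2} = \frac{23}{57} + \frac{J}{114}$)
$\frac{1}{s{\left(-77,4 + 4 \cdot 3 \right)} + 4841} = \frac{1}{\left(\frac{23}{57} + \frac{1}{114} \left(-77\right)\right) + 4841} = \frac{1}{\left(\frac{23}{57} - \frac{77}{114}\right) + 4841} = \frac{1}{- \frac{31}{114} + 4841} = \frac{1}{\frac{551843}{114}} = \frac{114}{551843}$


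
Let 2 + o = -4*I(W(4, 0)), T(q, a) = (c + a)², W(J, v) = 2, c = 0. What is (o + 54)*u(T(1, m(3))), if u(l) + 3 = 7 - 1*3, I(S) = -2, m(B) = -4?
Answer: 60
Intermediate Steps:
T(q, a) = a² (T(q, a) = (0 + a)² = a²)
u(l) = 1 (u(l) = -3 + (7 - 1*3) = -3 + (7 - 3) = -3 + 4 = 1)
o = 6 (o = -2 - 4*(-2) = -2 + 8 = 6)
(o + 54)*u(T(1, m(3))) = (6 + 54)*1 = 60*1 = 60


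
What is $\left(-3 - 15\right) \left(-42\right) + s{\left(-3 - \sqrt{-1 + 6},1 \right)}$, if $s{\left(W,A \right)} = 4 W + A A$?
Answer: $745 - 4 \sqrt{5} \approx 736.06$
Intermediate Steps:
$s{\left(W,A \right)} = A^{2} + 4 W$ ($s{\left(W,A \right)} = 4 W + A^{2} = A^{2} + 4 W$)
$\left(-3 - 15\right) \left(-42\right) + s{\left(-3 - \sqrt{-1 + 6},1 \right)} = \left(-3 - 15\right) \left(-42\right) + \left(1^{2} + 4 \left(-3 - \sqrt{-1 + 6}\right)\right) = \left(-18\right) \left(-42\right) + \left(1 + 4 \left(-3 - \sqrt{5}\right)\right) = 756 + \left(1 - \left(12 + 4 \sqrt{5}\right)\right) = 756 - \left(11 + 4 \sqrt{5}\right) = 745 - 4 \sqrt{5}$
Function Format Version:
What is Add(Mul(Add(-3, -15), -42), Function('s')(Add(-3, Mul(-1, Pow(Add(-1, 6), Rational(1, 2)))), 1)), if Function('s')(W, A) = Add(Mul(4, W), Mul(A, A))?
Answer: Add(745, Mul(-4, Pow(5, Rational(1, 2)))) ≈ 736.06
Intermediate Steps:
Function('s')(W, A) = Add(Pow(A, 2), Mul(4, W)) (Function('s')(W, A) = Add(Mul(4, W), Pow(A, 2)) = Add(Pow(A, 2), Mul(4, W)))
Add(Mul(Add(-3, -15), -42), Function('s')(Add(-3, Mul(-1, Pow(Add(-1, 6), Rational(1, 2)))), 1)) = Add(Mul(Add(-3, -15), -42), Add(Pow(1, 2), Mul(4, Add(-3, Mul(-1, Pow(Add(-1, 6), Rational(1, 2))))))) = Add(Mul(-18, -42), Add(1, Mul(4, Add(-3, Mul(-1, Pow(5, Rational(1, 2))))))) = Add(756, Add(1, Add(-12, Mul(-4, Pow(5, Rational(1, 2)))))) = Add(756, Add(-11, Mul(-4, Pow(5, Rational(1, 2))))) = Add(745, Mul(-4, Pow(5, Rational(1, 2))))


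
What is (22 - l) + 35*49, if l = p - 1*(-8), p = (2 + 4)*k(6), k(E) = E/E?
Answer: 1723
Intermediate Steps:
k(E) = 1
p = 6 (p = (2 + 4)*1 = 6*1 = 6)
l = 14 (l = 6 - 1*(-8) = 6 + 8 = 14)
(22 - l) + 35*49 = (22 - 1*14) + 35*49 = (22 - 14) + 1715 = 8 + 1715 = 1723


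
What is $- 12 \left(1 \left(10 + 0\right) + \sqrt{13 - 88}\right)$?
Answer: $-120 - 60 i \sqrt{3} \approx -120.0 - 103.92 i$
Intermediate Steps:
$- 12 \left(1 \left(10 + 0\right) + \sqrt{13 - 88}\right) = - 12 \left(1 \cdot 10 + \sqrt{-75}\right) = - 12 \left(10 + 5 i \sqrt{3}\right) = -120 - 60 i \sqrt{3}$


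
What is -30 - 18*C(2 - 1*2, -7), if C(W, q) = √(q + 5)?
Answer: -30 - 18*I*√2 ≈ -30.0 - 25.456*I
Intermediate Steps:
C(W, q) = √(5 + q)
-30 - 18*C(2 - 1*2, -7) = -30 - 18*√(5 - 7) = -30 - 18*I*√2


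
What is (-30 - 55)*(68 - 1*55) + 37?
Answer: -1068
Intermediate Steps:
(-30 - 55)*(68 - 1*55) + 37 = -85*(68 - 55) + 37 = -85*13 + 37 = -1105 + 37 = -1068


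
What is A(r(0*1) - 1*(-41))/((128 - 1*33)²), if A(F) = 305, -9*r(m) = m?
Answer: 61/1805 ≈ 0.033795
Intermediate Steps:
r(m) = -m/9
A(r(0*1) - 1*(-41))/((128 - 1*33)²) = 305/((128 - 1*33)²) = 305/((128 - 33)²) = 305/(95²) = 305/9025 = 305*(1/9025) = 61/1805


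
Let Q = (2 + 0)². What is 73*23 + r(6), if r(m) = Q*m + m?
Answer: 1709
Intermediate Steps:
Q = 4 (Q = 2² = 4)
r(m) = 5*m (r(m) = 4*m + m = 5*m)
73*23 + r(6) = 73*23 + 5*6 = 1679 + 30 = 1709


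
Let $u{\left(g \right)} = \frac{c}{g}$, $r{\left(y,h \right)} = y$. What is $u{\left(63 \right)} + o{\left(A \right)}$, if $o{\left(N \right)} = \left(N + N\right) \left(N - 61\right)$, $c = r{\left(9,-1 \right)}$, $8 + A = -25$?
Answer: $\frac{43429}{7} \approx 6204.1$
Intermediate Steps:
$A = -33$ ($A = -8 - 25 = -33$)
$c = 9$
$u{\left(g \right)} = \frac{9}{g}$
$o{\left(N \right)} = 2 N \left(-61 + N\right)$
$u{\left(63 \right)} + o{\left(A \right)} = \frac{9}{63} + 2 \left(-33\right) \left(-61 - 33\right) = 9 \cdot \frac{1}{63} + 2 \left(-33\right) \left(-94\right) = \frac{1}{7} + 6204 = \frac{43429}{7}$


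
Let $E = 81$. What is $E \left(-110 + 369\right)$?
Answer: $20979$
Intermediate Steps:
$E \left(-110 + 369\right) = 81 \left(-110 + 369\right) = 81 \cdot 259 = 20979$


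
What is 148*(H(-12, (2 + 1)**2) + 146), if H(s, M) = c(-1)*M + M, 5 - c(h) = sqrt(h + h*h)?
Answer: 29600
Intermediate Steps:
c(h) = 5 - sqrt(h + h**2) (c(h) = 5 - sqrt(h + h*h) = 5 - sqrt(h + h**2))
H(s, M) = 6*M (H(s, M) = (5 - sqrt(-(1 - 1)))*M + M = (5 - sqrt(-1*0))*M + M = (5 - sqrt(0))*M + M = (5 - 1*0)*M + M = (5 + 0)*M + M = 5*M + M = 6*M)
148*(H(-12, (2 + 1)**2) + 146) = 148*(6*(2 + 1)**2 + 146) = 148*(6*3**2 + 146) = 148*(6*9 + 146) = 148*(54 + 146) = 148*200 = 29600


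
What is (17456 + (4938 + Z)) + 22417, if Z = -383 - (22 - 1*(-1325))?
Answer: 43081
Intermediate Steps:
Z = -1730 (Z = -383 - (22 + 1325) = -383 - 1*1347 = -383 - 1347 = -1730)
(17456 + (4938 + Z)) + 22417 = (17456 + (4938 - 1730)) + 22417 = (17456 + 3208) + 22417 = 20664 + 22417 = 43081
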